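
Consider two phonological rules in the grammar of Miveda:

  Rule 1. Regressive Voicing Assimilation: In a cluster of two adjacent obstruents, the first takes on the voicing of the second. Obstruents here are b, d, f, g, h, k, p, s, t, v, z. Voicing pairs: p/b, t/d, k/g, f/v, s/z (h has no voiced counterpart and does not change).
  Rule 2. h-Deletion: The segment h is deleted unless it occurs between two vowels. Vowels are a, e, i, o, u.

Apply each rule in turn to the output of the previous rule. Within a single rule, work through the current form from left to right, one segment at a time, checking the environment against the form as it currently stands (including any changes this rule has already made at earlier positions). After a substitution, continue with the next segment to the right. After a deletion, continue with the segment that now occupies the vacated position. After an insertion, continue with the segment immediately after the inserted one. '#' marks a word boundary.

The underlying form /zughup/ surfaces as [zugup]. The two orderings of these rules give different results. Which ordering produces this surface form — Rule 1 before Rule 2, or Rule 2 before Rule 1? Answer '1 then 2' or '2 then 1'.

2 then 1

Order 1 then 2:
  1 Regressive Voicing Assimilation: [zughup] → [zukhup]
  2 h-Deletion: [zukhup] → [zukup]
  result: [zukup]
Order 2 then 1:
  2 h-Deletion: [zughup] → [zugup]
  1 Regressive Voicing Assimilation: no change — [zugup]
  result: [zugup]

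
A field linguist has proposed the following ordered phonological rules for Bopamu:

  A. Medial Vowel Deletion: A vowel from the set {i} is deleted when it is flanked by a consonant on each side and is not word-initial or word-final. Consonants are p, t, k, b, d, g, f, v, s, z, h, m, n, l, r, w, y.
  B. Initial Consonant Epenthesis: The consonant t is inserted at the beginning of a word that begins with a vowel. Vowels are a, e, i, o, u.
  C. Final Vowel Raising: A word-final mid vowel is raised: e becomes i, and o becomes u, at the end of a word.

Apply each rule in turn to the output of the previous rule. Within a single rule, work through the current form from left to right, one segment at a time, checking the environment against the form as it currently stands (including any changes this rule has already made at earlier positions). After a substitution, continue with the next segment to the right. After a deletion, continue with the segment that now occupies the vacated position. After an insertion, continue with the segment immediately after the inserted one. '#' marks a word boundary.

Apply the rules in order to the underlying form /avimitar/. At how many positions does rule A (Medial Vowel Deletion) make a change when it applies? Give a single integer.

2

A Medial Vowel Deletion: [avimitar] → [avmtar]
B Initial Consonant Epenthesis: [avmtar] → [tavmtar]
C Final Vowel Raising: no change — [tavmtar]
Rule A changed 2 position(s).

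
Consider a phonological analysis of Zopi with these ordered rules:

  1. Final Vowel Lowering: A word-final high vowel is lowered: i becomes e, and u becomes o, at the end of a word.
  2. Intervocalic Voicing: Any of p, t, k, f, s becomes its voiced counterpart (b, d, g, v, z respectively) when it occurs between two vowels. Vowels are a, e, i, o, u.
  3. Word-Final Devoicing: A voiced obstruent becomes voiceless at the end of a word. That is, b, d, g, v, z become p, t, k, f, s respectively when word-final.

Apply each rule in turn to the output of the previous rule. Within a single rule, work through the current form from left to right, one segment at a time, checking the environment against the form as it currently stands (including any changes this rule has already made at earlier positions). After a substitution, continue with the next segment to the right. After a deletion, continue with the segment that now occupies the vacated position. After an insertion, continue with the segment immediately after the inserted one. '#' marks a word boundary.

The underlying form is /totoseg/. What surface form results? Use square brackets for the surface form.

[todozek]

1 Final Vowel Lowering: no change — [totoseg]
2 Intervocalic Voicing: [totoseg] → [todozeg]
3 Word-Final Devoicing: [todozeg] → [todozek]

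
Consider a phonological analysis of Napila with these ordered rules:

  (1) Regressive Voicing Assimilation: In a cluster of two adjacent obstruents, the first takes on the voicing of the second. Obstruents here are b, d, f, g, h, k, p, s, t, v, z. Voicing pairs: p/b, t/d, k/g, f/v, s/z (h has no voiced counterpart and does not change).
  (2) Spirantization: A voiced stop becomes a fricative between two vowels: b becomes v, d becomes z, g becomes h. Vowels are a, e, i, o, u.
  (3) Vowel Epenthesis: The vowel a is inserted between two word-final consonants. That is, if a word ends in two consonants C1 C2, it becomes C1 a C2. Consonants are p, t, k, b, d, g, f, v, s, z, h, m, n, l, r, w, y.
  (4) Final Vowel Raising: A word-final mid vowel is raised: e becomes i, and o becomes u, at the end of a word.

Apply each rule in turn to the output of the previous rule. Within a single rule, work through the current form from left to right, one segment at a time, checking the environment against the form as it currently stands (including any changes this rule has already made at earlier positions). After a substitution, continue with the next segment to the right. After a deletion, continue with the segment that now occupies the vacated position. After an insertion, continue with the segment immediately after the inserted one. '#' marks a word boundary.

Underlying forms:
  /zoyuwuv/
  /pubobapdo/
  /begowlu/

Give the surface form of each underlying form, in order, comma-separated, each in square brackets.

/zoyuwuv/:
  (1) Regressive Voicing Assimilation: no change — [zoyuwuv]
  (2) Spirantization: no change — [zoyuwuv]
  (3) Vowel Epenthesis: no change — [zoyuwuv]
  (4) Final Vowel Raising: no change — [zoyuwuv]
/pubobapdo/:
  (1) Regressive Voicing Assimilation: [pubobapdo] → [pubobabdo]
  (2) Spirantization: [pubobabdo] → [puvovabdo]
  (3) Vowel Epenthesis: no change — [puvovabdo]
  (4) Final Vowel Raising: [puvovabdo] → [puvovabdu]
/begowlu/:
  (1) Regressive Voicing Assimilation: no change — [begowlu]
  (2) Spirantization: [begowlu] → [behowlu]
  (3) Vowel Epenthesis: no change — [behowlu]
  (4) Final Vowel Raising: no change — [behowlu]

[zoyuwuv], [puvovabdu], [behowlu]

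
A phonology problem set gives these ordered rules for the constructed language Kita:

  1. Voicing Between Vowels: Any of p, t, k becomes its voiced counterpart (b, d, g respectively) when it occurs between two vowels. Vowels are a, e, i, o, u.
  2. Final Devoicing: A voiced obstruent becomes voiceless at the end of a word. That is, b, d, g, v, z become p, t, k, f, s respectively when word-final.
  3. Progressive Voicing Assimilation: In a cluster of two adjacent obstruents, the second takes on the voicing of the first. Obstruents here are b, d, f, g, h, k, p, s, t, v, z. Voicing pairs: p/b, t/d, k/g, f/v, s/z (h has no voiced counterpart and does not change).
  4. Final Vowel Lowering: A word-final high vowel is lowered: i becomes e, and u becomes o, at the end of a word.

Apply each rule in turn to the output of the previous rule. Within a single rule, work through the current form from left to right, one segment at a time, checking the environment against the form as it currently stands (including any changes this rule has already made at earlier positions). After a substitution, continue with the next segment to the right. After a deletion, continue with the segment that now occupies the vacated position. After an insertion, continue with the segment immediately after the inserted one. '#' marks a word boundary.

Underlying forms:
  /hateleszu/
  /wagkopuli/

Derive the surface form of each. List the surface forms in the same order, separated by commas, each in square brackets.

[hadelesso], [waggobule]

/hateleszu/:
  1 Voicing Between Vowels: [hateleszu] → [hadeleszu]
  2 Final Devoicing: no change — [hadeleszu]
  3 Progressive Voicing Assimilation: [hadeleszu] → [hadelessu]
  4 Final Vowel Lowering: [hadelessu] → [hadelesso]
/wagkopuli/:
  1 Voicing Between Vowels: [wagkopuli] → [wagkobuli]
  2 Final Devoicing: no change — [wagkobuli]
  3 Progressive Voicing Assimilation: [wagkobuli] → [waggobuli]
  4 Final Vowel Lowering: [waggobuli] → [waggobule]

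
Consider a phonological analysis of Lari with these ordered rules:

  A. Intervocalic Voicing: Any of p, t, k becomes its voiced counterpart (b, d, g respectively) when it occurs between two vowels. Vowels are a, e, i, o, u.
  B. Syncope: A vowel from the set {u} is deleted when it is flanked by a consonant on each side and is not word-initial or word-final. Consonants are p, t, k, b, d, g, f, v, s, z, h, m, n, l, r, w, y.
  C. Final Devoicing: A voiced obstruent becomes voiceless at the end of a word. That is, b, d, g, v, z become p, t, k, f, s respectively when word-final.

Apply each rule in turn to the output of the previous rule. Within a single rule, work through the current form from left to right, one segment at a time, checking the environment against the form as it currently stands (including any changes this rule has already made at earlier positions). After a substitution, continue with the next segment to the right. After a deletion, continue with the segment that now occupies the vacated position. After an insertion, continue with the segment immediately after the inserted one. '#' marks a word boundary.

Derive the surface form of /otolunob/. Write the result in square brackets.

A Intervocalic Voicing: [otolunob] → [odolunob]
B Syncope: [odolunob] → [odolnob]
C Final Devoicing: [odolnob] → [odolnop]

[odolnop]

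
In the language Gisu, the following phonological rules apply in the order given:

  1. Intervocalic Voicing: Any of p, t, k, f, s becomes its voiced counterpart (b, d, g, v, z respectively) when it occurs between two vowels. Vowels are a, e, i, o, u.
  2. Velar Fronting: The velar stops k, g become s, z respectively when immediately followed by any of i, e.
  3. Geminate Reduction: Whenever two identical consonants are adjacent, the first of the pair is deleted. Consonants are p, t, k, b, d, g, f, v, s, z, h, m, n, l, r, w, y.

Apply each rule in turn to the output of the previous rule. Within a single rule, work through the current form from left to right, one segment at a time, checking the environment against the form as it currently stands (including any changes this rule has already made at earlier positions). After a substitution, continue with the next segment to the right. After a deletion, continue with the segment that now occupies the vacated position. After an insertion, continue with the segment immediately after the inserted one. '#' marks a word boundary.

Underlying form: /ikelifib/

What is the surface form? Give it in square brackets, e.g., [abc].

[izelivib]

1 Intervocalic Voicing: [ikelifib] → [igelivib]
2 Velar Fronting: [igelivib] → [izelivib]
3 Geminate Reduction: no change — [izelivib]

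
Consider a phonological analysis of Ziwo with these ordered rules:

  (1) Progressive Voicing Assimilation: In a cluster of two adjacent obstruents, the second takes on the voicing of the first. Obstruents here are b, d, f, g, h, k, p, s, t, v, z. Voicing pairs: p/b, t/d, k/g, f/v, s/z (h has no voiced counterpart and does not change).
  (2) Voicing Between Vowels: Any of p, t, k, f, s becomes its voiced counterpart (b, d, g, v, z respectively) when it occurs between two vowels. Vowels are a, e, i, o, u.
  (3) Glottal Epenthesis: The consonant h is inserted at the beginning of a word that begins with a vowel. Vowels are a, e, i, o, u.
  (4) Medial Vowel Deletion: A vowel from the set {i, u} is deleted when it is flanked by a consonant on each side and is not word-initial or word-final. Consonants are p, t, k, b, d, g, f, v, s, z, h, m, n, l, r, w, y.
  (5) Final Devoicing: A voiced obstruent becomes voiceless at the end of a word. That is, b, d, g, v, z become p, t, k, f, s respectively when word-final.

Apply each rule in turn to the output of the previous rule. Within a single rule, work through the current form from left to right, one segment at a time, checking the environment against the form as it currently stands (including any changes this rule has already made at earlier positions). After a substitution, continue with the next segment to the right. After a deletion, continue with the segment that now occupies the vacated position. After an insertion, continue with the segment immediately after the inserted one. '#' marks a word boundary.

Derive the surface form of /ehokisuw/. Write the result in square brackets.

(1) Progressive Voicing Assimilation: no change — [ehokisuw]
(2) Voicing Between Vowels: [ehokisuw] → [ehogizuw]
(3) Glottal Epenthesis: [ehogizuw] → [hehogizuw]
(4) Medial Vowel Deletion: [hehogizuw] → [hehogzw]
(5) Final Devoicing: no change — [hehogzw]

[hehogzw]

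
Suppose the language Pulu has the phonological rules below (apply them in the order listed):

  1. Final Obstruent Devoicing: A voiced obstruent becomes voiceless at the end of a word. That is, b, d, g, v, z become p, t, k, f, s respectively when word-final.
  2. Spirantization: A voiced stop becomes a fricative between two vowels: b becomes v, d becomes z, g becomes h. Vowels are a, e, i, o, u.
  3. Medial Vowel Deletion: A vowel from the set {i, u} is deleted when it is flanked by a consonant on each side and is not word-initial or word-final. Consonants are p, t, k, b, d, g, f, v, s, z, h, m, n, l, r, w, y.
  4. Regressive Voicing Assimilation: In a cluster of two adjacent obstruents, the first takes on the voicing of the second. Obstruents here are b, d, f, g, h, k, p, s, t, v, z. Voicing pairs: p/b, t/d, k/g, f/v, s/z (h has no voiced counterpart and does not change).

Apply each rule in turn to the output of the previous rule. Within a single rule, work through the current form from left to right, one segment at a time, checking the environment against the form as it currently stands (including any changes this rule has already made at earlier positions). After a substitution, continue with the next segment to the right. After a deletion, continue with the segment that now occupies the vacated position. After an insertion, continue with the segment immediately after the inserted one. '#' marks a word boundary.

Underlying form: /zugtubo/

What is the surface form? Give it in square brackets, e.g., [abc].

[zkdvo]

1 Final Obstruent Devoicing: no change — [zugtubo]
2 Spirantization: [zugtubo] → [zugtuvo]
3 Medial Vowel Deletion: [zugtuvo] → [zgtvo]
4 Regressive Voicing Assimilation: [zgtvo] → [zkdvo]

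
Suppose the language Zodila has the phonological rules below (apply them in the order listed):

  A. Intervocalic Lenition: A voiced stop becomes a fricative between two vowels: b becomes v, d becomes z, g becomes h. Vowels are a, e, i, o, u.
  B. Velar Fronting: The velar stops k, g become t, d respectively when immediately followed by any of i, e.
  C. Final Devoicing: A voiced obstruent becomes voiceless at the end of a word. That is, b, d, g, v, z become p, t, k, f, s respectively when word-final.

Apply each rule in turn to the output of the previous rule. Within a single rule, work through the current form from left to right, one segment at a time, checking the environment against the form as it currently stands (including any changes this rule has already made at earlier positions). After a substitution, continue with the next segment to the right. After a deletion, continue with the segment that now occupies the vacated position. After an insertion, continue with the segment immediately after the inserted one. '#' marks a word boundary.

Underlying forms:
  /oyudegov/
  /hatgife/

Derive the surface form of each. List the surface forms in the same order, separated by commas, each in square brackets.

/oyudegov/:
  A Intervocalic Lenition: [oyudegov] → [oyuzehov]
  B Velar Fronting: no change — [oyuzehov]
  C Final Devoicing: [oyuzehov] → [oyuzehof]
/hatgife/:
  A Intervocalic Lenition: no change — [hatgife]
  B Velar Fronting: [hatgife] → [hatdife]
  C Final Devoicing: no change — [hatdife]

[oyuzehof], [hatdife]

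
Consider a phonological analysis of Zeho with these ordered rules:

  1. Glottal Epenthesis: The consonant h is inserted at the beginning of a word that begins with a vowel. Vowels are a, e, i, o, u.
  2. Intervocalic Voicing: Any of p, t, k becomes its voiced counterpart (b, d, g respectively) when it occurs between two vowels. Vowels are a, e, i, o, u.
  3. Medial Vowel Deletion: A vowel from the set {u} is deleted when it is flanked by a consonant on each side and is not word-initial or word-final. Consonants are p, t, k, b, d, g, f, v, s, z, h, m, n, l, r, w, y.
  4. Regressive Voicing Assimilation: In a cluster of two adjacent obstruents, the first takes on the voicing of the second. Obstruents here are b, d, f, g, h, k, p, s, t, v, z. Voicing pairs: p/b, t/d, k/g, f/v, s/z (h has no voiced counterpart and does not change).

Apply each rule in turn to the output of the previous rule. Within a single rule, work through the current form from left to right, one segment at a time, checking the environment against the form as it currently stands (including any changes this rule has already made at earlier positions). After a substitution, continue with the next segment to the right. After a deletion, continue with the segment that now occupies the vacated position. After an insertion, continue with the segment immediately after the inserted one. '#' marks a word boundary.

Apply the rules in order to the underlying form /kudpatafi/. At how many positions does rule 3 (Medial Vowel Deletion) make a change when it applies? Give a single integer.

1

1 Glottal Epenthesis: no change — [kudpatafi]
2 Intervocalic Voicing: [kudpatafi] → [kudpadafi]
3 Medial Vowel Deletion: [kudpadafi] → [kdpadafi]
4 Regressive Voicing Assimilation: [kdpadafi] → [gtpadafi]
Rule 3 changed 1 position(s).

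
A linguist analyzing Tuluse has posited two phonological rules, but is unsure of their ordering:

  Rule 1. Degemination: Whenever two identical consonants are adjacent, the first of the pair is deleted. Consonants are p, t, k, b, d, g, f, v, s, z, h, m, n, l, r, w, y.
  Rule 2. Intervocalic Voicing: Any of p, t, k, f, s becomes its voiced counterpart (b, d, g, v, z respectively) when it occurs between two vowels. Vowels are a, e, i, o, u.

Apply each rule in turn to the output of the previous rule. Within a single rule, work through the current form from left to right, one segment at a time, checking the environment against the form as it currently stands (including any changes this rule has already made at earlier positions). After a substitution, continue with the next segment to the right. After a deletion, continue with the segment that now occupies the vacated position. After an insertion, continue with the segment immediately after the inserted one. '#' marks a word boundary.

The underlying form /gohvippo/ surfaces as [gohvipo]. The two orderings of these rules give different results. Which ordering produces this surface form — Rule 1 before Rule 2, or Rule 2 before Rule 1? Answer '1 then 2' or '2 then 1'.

2 then 1

Order 1 then 2:
  1 Degemination: [gohvippo] → [gohvipo]
  2 Intervocalic Voicing: [gohvipo] → [gohvibo]
  result: [gohvibo]
Order 2 then 1:
  2 Intervocalic Voicing: no change — [gohvippo]
  1 Degemination: [gohvippo] → [gohvipo]
  result: [gohvipo]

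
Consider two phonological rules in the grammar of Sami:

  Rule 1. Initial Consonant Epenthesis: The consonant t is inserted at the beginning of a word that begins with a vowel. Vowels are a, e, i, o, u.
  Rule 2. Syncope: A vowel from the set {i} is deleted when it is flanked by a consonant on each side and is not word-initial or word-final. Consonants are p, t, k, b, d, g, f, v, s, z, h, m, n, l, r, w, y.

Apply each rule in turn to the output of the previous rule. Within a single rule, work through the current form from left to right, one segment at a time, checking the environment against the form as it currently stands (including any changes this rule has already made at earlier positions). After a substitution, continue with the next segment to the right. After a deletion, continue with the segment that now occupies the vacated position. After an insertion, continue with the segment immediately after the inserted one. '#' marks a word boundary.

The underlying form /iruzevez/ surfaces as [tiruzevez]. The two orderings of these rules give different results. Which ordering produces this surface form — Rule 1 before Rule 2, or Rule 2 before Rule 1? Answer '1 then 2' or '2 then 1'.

Order 1 then 2:
  1 Initial Consonant Epenthesis: [iruzevez] → [tiruzevez]
  2 Syncope: [tiruzevez] → [truzevez]
  result: [truzevez]
Order 2 then 1:
  2 Syncope: no change — [iruzevez]
  1 Initial Consonant Epenthesis: [iruzevez] → [tiruzevez]
  result: [tiruzevez]

2 then 1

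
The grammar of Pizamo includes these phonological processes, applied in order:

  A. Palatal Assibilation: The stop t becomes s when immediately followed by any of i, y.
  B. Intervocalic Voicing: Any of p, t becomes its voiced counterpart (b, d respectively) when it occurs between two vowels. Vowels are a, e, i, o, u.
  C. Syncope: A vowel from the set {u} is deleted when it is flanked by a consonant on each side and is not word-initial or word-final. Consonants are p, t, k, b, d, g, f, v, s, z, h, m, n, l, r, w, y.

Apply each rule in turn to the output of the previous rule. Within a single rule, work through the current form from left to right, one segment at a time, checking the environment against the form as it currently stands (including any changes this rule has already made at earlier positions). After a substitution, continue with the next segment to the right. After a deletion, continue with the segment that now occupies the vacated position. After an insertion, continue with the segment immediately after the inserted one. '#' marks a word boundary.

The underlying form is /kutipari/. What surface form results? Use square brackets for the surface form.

[ksibari]

A Palatal Assibilation: [kutipari] → [kusipari]
B Intervocalic Voicing: [kusipari] → [kusibari]
C Syncope: [kusibari] → [ksibari]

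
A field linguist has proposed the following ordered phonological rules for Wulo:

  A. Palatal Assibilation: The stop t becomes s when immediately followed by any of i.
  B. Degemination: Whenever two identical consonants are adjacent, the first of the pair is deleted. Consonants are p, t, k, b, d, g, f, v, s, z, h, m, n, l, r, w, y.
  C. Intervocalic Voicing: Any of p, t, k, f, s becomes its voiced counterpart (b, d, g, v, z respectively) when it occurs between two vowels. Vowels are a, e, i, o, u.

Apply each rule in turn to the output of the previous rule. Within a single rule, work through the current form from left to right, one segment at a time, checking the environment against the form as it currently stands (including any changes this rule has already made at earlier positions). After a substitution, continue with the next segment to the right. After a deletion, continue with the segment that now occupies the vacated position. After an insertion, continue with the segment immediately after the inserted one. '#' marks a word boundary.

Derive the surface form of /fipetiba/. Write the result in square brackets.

[fibeziba]

A Palatal Assibilation: [fipetiba] → [fipesiba]
B Degemination: no change — [fipesiba]
C Intervocalic Voicing: [fipesiba] → [fibeziba]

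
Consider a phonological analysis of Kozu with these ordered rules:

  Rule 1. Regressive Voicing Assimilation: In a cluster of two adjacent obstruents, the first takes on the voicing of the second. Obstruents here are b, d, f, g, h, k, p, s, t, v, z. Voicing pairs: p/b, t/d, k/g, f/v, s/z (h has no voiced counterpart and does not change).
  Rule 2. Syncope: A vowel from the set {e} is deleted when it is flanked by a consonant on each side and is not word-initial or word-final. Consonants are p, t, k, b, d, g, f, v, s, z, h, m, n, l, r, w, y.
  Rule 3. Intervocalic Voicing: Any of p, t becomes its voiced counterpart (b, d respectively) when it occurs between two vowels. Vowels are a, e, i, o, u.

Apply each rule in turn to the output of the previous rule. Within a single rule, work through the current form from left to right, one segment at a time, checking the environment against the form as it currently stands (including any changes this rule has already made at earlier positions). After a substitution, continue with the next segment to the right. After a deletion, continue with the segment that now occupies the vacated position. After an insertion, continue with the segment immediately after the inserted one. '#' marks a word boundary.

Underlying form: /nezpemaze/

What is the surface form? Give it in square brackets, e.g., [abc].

[nspmaze]

Rule 1 Regressive Voicing Assimilation: [nezpemaze] → [nespemaze]
Rule 2 Syncope: [nespemaze] → [nspmaze]
Rule 3 Intervocalic Voicing: no change — [nspmaze]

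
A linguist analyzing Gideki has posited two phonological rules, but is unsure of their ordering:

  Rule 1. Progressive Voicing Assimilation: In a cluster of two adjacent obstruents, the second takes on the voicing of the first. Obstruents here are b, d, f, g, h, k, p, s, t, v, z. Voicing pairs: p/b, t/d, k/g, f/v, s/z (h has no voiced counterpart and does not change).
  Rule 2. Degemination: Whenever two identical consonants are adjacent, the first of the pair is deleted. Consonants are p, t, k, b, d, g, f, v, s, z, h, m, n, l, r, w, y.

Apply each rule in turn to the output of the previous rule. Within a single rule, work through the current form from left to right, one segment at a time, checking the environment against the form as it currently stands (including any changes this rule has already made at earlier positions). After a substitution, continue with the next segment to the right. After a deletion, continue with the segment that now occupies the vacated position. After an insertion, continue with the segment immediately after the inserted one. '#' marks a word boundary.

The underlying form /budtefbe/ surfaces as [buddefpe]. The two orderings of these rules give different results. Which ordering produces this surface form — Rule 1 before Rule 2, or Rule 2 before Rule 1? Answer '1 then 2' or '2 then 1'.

Order 1 then 2:
  1 Progressive Voicing Assimilation: [budtefbe] → [buddefpe]
  2 Degemination: [buddefpe] → [budefpe]
  result: [budefpe]
Order 2 then 1:
  2 Degemination: no change — [budtefbe]
  1 Progressive Voicing Assimilation: [budtefbe] → [buddefpe]
  result: [buddefpe]

2 then 1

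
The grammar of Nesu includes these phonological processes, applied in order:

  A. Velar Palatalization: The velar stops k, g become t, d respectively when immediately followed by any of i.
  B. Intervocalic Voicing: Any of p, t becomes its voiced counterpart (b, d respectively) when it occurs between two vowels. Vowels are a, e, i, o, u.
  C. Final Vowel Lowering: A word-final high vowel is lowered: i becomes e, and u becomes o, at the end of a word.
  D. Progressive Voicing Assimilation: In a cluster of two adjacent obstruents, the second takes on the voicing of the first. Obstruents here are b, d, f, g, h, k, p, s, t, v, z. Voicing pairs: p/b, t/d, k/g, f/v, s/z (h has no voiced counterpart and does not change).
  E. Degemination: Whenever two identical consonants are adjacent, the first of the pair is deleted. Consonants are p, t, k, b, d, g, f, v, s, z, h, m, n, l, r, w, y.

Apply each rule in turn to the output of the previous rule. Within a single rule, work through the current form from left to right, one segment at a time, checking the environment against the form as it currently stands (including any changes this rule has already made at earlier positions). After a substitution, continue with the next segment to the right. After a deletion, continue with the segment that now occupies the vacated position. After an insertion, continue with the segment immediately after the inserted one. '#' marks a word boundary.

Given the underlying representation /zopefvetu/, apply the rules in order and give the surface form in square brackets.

A Velar Palatalization: no change — [zopefvetu]
B Intervocalic Voicing: [zopefvetu] → [zobefvedu]
C Final Vowel Lowering: [zobefvedu] → [zobefvedo]
D Progressive Voicing Assimilation: [zobefvedo] → [zobeffedo]
E Degemination: [zobeffedo] → [zobefedo]

[zobefedo]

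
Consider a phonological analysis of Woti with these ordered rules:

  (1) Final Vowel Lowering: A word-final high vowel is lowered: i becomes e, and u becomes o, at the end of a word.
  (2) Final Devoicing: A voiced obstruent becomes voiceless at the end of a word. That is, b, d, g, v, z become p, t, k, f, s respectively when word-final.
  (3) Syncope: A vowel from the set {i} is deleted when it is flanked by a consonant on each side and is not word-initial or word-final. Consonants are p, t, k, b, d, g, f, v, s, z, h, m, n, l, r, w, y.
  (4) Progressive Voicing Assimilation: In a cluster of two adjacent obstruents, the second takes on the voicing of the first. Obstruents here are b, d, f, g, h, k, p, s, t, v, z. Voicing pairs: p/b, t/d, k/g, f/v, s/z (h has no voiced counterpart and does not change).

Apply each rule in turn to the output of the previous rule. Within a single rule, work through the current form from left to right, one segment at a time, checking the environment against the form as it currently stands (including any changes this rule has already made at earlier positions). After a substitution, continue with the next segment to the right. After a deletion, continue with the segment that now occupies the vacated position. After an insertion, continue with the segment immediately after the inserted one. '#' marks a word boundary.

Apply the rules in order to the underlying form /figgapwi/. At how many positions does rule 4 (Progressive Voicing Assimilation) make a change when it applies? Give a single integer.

2

(1) Final Vowel Lowering: [figgapwi] → [figgapwe]
(2) Final Devoicing: no change — [figgapwe]
(3) Syncope: [figgapwe] → [fggapwe]
(4) Progressive Voicing Assimilation: [fggapwe] → [fkkapwe]
Rule 4 changed 2 position(s).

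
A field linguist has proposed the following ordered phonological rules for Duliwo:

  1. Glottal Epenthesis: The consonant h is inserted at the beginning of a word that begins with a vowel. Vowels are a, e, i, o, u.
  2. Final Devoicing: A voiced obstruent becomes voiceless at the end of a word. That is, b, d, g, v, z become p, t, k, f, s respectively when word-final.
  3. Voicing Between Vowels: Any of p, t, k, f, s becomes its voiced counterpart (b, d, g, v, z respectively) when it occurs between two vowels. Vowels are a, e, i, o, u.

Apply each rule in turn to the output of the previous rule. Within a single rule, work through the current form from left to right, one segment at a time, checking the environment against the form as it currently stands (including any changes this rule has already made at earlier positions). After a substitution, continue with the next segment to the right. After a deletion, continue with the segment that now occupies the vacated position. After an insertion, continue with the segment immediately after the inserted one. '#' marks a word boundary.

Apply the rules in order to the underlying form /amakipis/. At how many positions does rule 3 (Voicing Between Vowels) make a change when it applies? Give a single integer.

2

1 Glottal Epenthesis: [amakipis] → [hamakipis]
2 Final Devoicing: no change — [hamakipis]
3 Voicing Between Vowels: [hamakipis] → [hamagibis]
Rule 3 changed 2 position(s).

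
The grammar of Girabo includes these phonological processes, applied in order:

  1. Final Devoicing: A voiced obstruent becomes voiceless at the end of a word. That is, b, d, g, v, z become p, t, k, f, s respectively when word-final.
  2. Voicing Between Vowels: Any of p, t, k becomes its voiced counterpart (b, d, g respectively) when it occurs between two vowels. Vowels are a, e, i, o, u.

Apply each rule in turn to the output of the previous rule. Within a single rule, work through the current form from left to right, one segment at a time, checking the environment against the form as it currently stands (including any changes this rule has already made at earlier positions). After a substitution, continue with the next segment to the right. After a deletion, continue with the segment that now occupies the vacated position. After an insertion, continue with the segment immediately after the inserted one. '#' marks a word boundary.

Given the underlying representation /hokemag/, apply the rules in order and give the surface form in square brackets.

1 Final Devoicing: [hokemag] → [hokemak]
2 Voicing Between Vowels: [hokemak] → [hogemak]

[hogemak]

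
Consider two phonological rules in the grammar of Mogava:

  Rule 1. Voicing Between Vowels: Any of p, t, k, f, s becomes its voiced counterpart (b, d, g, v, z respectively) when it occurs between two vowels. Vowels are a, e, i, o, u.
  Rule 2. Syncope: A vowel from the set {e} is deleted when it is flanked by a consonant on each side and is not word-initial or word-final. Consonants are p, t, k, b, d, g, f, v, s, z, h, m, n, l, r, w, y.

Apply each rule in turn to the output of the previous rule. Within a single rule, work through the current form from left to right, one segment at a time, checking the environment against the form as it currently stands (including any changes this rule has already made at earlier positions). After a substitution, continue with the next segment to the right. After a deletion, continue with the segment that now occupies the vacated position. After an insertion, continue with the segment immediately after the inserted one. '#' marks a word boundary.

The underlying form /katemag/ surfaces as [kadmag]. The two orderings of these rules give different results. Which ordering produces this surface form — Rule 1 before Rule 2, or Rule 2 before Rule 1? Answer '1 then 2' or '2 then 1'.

1 then 2

Order 1 then 2:
  1 Voicing Between Vowels: [katemag] → [kademag]
  2 Syncope: [kademag] → [kadmag]
  result: [kadmag]
Order 2 then 1:
  2 Syncope: [katemag] → [katmag]
  1 Voicing Between Vowels: no change — [katmag]
  result: [katmag]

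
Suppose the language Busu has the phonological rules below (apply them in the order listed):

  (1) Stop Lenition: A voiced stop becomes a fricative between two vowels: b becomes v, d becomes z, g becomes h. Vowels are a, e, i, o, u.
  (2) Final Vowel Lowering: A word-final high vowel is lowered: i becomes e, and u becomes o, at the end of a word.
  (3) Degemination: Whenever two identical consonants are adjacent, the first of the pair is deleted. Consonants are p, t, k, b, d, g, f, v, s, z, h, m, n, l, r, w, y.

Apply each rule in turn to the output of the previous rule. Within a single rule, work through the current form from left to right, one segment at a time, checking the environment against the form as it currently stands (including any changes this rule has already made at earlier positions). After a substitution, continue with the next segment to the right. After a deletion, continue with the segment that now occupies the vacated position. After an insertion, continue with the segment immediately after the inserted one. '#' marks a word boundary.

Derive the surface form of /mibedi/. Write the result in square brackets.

(1) Stop Lenition: [mibedi] → [mivezi]
(2) Final Vowel Lowering: [mivezi] → [miveze]
(3) Degemination: no change — [miveze]

[miveze]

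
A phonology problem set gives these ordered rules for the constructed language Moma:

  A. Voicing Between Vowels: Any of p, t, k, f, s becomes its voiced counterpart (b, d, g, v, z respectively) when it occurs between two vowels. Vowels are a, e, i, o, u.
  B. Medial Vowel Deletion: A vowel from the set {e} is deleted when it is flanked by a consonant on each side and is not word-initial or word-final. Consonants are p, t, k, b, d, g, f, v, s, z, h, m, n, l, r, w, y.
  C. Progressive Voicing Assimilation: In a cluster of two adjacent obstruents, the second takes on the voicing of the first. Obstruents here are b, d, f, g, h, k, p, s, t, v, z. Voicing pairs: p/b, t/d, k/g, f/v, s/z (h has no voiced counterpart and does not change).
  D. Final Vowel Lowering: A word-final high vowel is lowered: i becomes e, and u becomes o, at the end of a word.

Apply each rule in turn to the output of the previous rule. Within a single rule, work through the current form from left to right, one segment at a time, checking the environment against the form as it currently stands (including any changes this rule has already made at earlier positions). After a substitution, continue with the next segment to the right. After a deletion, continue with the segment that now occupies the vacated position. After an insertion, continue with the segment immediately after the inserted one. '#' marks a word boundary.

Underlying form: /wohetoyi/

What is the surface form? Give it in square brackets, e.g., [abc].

[wohtoye]

A Voicing Between Vowels: [wohetoyi] → [wohedoyi]
B Medial Vowel Deletion: [wohedoyi] → [wohdoyi]
C Progressive Voicing Assimilation: [wohdoyi] → [wohtoyi]
D Final Vowel Lowering: [wohtoyi] → [wohtoye]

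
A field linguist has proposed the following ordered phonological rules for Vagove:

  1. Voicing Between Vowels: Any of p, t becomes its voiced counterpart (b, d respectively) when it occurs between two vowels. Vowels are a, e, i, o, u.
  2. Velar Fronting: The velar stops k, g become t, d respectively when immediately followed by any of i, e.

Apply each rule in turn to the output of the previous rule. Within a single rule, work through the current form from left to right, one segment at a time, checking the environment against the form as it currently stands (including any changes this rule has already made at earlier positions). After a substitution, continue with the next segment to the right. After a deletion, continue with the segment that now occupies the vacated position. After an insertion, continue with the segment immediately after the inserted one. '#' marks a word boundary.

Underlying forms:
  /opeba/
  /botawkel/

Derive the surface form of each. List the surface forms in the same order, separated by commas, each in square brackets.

[obeba], [bodawtel]

/opeba/:
  1 Voicing Between Vowels: [opeba] → [obeba]
  2 Velar Fronting: no change — [obeba]
/botawkel/:
  1 Voicing Between Vowels: [botawkel] → [bodawkel]
  2 Velar Fronting: [bodawkel] → [bodawtel]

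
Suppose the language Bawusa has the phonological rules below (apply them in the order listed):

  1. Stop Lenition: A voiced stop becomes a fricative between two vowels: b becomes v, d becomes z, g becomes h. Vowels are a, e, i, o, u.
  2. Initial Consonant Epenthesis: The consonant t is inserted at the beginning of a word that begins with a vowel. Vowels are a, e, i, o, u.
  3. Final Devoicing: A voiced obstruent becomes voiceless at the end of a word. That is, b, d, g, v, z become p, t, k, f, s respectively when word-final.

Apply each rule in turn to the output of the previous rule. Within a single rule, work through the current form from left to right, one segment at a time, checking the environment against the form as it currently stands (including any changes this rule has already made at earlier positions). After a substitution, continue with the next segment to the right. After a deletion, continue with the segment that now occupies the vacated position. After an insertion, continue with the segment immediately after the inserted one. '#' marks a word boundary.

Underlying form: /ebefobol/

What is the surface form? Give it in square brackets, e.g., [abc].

1 Stop Lenition: [ebefobol] → [evefovol]
2 Initial Consonant Epenthesis: [evefovol] → [tevefovol]
3 Final Devoicing: no change — [tevefovol]

[tevefovol]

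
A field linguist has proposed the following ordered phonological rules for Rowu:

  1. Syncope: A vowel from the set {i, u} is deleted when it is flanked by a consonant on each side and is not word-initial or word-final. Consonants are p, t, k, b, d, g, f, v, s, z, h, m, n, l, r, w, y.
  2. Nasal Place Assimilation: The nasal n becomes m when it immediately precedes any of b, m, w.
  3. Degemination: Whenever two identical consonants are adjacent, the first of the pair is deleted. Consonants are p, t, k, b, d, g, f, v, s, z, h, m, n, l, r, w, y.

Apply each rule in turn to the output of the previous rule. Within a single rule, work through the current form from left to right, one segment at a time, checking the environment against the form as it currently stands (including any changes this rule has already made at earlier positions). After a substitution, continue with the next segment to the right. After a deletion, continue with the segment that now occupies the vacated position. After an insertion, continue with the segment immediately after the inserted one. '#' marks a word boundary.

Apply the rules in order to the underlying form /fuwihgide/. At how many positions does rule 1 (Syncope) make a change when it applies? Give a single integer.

1 Syncope: [fuwihgide] → [fwhgde]
2 Nasal Place Assimilation: no change — [fwhgde]
3 Degemination: no change — [fwhgde]
Rule 1 changed 3 position(s).

3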